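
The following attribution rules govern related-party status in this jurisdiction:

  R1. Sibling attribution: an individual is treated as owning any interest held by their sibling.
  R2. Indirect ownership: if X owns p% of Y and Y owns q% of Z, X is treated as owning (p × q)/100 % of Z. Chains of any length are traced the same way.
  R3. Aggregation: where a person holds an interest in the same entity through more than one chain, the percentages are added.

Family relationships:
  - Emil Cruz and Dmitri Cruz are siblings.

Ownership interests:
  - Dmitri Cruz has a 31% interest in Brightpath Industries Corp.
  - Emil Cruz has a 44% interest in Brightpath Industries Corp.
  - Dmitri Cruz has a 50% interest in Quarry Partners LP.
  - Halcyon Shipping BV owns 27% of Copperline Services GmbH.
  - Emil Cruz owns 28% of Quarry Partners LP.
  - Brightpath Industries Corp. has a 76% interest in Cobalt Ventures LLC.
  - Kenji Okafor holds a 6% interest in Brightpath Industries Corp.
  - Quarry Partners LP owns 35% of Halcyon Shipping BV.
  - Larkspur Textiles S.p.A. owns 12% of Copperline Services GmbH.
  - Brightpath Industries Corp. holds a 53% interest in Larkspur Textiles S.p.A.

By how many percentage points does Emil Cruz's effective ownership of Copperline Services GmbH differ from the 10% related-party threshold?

By sibling attribution (R1), Emil Cruz is treated as also owning Dmitri Cruz's interest in Brightpath Industries Corp, giving 44% + 31% = 75%.
By sibling attribution (R1), Emil Cruz is treated as also owning Dmitri Cruz's interest in Quarry Partners LP, giving 28% + 50% = 78%.
Chain via Brightpath Industries Corp. → Larkspur Textiles S.p.A. (R2): 75% × 53% × 12% = 4.77% of Copperline Services GmbH.
Chain via Quarry Partners LP → Halcyon Shipping BV (R2): 78% × 35% × 27% = 7.371% of Copperline Services GmbH.
Aggregating (R3): 4.77% + 7.371% = 12.141%.
12.141% exceeds the 10% threshold by 2.141 percentage points.

2.141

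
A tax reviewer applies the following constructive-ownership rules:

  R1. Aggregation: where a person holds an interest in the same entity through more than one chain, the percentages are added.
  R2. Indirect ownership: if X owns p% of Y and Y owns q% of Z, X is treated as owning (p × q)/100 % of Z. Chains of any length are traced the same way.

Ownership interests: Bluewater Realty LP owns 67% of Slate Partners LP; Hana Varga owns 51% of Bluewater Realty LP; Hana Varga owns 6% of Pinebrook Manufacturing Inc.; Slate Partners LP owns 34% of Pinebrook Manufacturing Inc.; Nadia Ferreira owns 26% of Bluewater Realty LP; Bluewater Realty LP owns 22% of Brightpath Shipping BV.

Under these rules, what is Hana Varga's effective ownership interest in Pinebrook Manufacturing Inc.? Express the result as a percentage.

Chain via Bluewater Realty LP → Slate Partners LP (R2): 51% × 67% × 34% = 11.6178% of Pinebrook Manufacturing Inc.
Direct interest in Pinebrook Manufacturing Inc: 6%.
Aggregating (R1): 11.6178% + 6% = 17.6178%.

17.6178%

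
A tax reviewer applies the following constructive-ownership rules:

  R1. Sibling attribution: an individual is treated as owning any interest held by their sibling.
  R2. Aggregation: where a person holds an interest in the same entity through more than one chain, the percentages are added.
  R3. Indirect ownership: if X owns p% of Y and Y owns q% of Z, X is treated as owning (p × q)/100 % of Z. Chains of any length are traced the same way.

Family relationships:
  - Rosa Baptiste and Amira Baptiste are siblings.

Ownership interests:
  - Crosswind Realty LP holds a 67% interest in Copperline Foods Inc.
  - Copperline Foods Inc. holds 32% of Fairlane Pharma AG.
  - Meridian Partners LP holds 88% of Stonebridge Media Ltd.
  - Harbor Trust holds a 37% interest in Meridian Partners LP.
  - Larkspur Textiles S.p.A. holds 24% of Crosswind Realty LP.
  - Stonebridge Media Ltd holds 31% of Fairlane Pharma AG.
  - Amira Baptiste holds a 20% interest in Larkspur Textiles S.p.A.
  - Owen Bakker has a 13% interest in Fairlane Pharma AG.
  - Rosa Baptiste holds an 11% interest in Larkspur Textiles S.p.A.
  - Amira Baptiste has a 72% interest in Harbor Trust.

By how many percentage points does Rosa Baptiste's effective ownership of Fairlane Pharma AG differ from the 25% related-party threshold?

16.137472

By sibling attribution (R1), Rosa Baptiste is treated as also owning Amira Baptiste's interest in Larkspur Textiles S.p.A, giving 11% + 20% = 31%.
By sibling attribution (R1), Rosa Baptiste is treated as owning Amira Baptiste's 72% interest in Harbor Trust.
Chain via Larkspur Textiles S.p.A. → Crosswind Realty LP → Copperline Foods Inc. (R3): 31% × 24% × 67% × 32% = 1.595136% of Fairlane Pharma AG.
Chain via Harbor Trust → Meridian Partners LP → Stonebridge Media Ltd (R3): 72% × 37% × 88% × 31% = 7.267392% of Fairlane Pharma AG.
Aggregating (R2): 1.595136% + 7.267392% = 8.862528%.
8.862528% falls short of the 25% threshold by 16.137472 percentage points.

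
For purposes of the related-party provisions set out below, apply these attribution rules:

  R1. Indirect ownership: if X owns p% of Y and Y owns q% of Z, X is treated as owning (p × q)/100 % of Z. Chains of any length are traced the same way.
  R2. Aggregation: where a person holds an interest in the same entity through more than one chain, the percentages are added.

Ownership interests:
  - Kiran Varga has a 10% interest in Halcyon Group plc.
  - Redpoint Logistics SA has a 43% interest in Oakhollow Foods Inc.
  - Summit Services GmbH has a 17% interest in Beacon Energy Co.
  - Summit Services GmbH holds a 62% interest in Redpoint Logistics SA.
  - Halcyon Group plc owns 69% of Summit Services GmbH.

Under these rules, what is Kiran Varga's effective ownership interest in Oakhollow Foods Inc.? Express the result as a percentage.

Chain via Halcyon Group plc → Summit Services GmbH → Redpoint Logistics SA (R1): 10% × 69% × 62% × 43% = 1.83954% of Oakhollow Foods Inc.

1.83954%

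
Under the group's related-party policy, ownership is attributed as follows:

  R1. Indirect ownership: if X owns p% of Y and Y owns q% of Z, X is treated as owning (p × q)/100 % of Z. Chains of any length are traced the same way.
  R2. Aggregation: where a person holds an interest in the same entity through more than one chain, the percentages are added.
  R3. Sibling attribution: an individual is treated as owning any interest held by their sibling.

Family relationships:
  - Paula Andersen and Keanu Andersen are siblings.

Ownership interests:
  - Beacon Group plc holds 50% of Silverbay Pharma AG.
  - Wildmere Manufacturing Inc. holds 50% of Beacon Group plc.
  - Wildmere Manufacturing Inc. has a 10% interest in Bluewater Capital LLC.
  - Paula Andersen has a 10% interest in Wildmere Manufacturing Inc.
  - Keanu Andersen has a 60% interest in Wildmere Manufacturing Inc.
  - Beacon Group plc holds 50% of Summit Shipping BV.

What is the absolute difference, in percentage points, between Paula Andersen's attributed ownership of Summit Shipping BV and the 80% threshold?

By sibling attribution (R3), Paula Andersen is treated as also owning Keanu Andersen's interest in Wildmere Manufacturing Inc, giving 10% + 60% = 70%.
Chain via Wildmere Manufacturing Inc. → Beacon Group plc (R1): 70% × 50% × 50% = 17.5% of Summit Shipping BV.
17.5% falls short of the 80% threshold by 62.5 percentage points.

62.5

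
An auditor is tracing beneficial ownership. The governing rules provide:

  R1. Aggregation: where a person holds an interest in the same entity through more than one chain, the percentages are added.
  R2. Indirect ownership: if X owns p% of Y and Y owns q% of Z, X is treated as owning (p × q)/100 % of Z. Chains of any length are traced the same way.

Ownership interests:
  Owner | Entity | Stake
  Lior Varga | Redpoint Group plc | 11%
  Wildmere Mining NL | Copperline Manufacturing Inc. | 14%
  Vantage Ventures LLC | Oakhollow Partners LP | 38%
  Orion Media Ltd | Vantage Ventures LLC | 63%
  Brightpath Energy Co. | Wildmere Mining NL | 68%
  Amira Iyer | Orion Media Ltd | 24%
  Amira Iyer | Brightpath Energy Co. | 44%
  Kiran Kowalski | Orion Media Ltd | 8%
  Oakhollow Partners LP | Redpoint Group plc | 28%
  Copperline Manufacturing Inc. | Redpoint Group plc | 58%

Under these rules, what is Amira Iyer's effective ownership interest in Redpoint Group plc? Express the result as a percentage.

Chain via Brightpath Energy Co. → Wildmere Mining NL → Copperline Manufacturing Inc. (R2): 44% × 68% × 14% × 58% = 2.429504% of Redpoint Group plc.
Chain via Orion Media Ltd → Vantage Ventures LLC → Oakhollow Partners LP (R2): 24% × 63% × 38% × 28% = 1.608768% of Redpoint Group plc.
Aggregating (R1): 2.429504% + 1.608768% = 4.038272%.

4.038272%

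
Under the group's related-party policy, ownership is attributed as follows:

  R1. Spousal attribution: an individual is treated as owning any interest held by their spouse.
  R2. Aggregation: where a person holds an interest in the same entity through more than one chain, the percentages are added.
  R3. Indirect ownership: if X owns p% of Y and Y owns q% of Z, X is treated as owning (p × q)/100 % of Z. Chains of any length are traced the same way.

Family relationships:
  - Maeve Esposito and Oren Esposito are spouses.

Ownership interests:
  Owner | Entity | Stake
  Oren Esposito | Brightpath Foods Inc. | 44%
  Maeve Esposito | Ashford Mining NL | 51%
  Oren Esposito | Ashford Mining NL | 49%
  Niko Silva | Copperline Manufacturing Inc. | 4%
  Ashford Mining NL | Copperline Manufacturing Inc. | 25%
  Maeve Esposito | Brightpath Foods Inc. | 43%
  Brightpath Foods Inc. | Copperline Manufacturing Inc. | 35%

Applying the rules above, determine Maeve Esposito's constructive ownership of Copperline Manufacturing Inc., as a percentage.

By spousal attribution (R1), Maeve Esposito is treated as also owning Oren Esposito's interest in Ashford Mining NL, giving 51% + 49% = 100%.
By spousal attribution (R1), Maeve Esposito is treated as also owning Oren Esposito's interest in Brightpath Foods Inc, giving 43% + 44% = 87%.
Chain via Ashford Mining NL (R3): 100% × 25% = 25% of Copperline Manufacturing Inc.
Chain via Brightpath Foods Inc. (R3): 87% × 35% = 30.45% of Copperline Manufacturing Inc.
Aggregating (R2): 25% + 30.45% = 55.45%.

55.45%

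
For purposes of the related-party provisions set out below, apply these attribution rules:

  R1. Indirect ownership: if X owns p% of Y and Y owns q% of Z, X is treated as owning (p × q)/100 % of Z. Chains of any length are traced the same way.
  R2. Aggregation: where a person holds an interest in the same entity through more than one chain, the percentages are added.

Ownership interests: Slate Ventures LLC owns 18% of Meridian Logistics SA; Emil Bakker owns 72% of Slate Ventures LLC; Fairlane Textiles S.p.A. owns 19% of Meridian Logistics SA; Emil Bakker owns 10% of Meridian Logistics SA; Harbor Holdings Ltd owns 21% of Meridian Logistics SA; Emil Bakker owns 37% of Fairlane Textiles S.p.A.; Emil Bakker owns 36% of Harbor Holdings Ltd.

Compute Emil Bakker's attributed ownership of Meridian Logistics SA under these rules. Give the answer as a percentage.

Chain via Harbor Holdings Ltd (R1): 36% × 21% = 7.56% of Meridian Logistics SA.
Chain via Fairlane Textiles S.p.A. (R1): 37% × 19% = 7.03% of Meridian Logistics SA.
Chain via Slate Ventures LLC (R1): 72% × 18% = 12.96% of Meridian Logistics SA.
Direct interest in Meridian Logistics SA: 10%.
Aggregating (R2): 7.56% + 7.03% + 12.96% + 10% = 37.55%.

37.55%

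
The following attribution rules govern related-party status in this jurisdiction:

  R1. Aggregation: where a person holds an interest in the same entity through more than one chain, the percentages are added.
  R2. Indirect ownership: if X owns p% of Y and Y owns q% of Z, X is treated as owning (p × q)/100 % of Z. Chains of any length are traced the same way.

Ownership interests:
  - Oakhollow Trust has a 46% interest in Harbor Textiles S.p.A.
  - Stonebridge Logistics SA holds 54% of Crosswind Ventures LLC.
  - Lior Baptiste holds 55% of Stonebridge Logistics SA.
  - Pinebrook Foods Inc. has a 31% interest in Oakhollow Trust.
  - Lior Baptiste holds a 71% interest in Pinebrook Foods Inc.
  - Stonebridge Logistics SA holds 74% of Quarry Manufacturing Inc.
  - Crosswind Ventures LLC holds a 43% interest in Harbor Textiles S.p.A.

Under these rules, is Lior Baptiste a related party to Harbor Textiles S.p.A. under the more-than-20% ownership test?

Chain via Stonebridge Logistics SA → Crosswind Ventures LLC (R2): 55% × 54% × 43% = 12.771% of Harbor Textiles S.p.A.
Chain via Pinebrook Foods Inc. → Oakhollow Trust (R2): 71% × 31% × 46% = 10.1246% of Harbor Textiles S.p.A.
Aggregating (R1): 12.771% + 10.1246% = 22.8956%.
22.8956% exceeds the 20% threshold, so Lior is a related party to Harbor Textiles S.p.A.

Yes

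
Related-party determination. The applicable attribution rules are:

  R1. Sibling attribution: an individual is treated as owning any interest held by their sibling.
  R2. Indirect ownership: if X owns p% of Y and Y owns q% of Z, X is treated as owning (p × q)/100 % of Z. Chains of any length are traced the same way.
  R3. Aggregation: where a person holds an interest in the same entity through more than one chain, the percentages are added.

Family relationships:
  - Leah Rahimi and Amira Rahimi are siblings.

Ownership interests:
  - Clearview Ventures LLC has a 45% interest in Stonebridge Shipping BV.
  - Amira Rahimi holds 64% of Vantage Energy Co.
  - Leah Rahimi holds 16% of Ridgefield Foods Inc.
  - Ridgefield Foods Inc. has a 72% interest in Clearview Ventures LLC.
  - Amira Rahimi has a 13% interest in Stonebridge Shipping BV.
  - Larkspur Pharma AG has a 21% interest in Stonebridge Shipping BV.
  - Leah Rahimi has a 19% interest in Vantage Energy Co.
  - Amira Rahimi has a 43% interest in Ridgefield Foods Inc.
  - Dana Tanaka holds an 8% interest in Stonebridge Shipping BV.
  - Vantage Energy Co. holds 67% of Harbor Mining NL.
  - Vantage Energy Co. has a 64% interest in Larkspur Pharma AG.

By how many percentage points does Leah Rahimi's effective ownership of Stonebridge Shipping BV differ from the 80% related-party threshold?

By sibling attribution (R1), Leah Rahimi is treated as also owning Amira Rahimi's interest in Vantage Energy Co, giving 19% + 64% = 83%.
By sibling attribution (R1), Leah Rahimi is treated as also owning Amira Rahimi's interest in Ridgefield Foods Inc, giving 16% + 43% = 59%.
By sibling attribution (R1), Leah Rahimi is treated as owning Amira Rahimi's 13% interest in Stonebridge Shipping BV.
Chain via Vantage Energy Co. → Larkspur Pharma AG (R2): 83% × 64% × 21% = 11.1552% of Stonebridge Shipping BV.
Chain via Ridgefield Foods Inc. → Clearview Ventures LLC (R2): 59% × 72% × 45% = 19.116% of Stonebridge Shipping BV.
Direct interest in Stonebridge Shipping BV: 13%.
Aggregating (R3): 11.1552% + 19.116% + 13% = 43.2712%.
43.2712% falls short of the 80% threshold by 36.7288 percentage points.

36.7288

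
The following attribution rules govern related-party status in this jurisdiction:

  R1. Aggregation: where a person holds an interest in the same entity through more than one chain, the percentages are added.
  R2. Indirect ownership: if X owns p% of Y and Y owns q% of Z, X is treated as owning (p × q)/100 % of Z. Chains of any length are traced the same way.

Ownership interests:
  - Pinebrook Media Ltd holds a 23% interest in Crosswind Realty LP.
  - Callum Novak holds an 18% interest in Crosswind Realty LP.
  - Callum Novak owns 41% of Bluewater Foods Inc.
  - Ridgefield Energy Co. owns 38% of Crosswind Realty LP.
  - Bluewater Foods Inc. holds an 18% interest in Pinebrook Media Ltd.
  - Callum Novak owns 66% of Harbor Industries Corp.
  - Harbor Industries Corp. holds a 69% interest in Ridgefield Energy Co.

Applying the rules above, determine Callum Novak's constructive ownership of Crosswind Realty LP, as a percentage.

Chain via Bluewater Foods Inc. → Pinebrook Media Ltd (R2): 41% × 18% × 23% = 1.6974% of Crosswind Realty LP.
Chain via Harbor Industries Corp. → Ridgefield Energy Co. (R2): 66% × 69% × 38% = 17.3052% of Crosswind Realty LP.
Direct interest in Crosswind Realty LP: 18%.
Aggregating (R1): 1.6974% + 17.3052% + 18% = 37.0026%.

37.0026%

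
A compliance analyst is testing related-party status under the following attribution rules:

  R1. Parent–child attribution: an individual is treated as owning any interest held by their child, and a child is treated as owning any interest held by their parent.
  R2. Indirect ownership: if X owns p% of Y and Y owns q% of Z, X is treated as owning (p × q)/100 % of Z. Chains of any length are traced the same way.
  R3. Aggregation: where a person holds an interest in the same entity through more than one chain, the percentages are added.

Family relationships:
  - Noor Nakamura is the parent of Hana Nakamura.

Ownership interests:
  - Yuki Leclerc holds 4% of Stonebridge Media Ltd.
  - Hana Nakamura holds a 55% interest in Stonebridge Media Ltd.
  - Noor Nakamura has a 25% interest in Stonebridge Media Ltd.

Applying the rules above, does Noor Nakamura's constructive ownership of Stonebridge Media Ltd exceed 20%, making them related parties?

Yes

By parent–child attribution (R1), Noor Nakamura is treated as also owning Hana Nakamura's interest in Stonebridge Media Ltd, giving 25% + 55% = 80%.
Direct interest in Stonebridge Media Ltd: 80%.
80% exceeds the 20% threshold, so Noor is a related party to Stonebridge Media Ltd.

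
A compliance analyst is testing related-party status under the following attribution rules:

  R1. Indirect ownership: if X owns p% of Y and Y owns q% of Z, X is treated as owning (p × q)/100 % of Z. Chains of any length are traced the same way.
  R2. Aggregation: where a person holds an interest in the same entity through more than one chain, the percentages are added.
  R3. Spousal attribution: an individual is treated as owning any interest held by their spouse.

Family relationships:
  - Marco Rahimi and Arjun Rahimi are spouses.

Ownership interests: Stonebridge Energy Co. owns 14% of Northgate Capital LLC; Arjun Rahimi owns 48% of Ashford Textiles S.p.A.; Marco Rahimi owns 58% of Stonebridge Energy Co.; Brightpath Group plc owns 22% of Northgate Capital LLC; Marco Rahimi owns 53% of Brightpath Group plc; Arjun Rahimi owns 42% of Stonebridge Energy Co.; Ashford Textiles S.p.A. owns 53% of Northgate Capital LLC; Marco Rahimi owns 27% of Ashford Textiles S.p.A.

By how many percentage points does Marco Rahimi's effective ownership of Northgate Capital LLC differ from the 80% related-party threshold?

14.59

By spousal attribution (R3), Marco Rahimi is treated as also owning Arjun Rahimi's interest in Stonebridge Energy Co, giving 58% + 42% = 100%.
By spousal attribution (R3), Marco Rahimi is treated as also owning Arjun Rahimi's interest in Ashford Textiles S.p.A, giving 27% + 48% = 75%.
Chain via Brightpath Group plc (R1): 53% × 22% = 11.66% of Northgate Capital LLC.
Chain via Stonebridge Energy Co. (R1): 100% × 14% = 14% of Northgate Capital LLC.
Chain via Ashford Textiles S.p.A. (R1): 75% × 53% = 39.75% of Northgate Capital LLC.
Aggregating (R2): 11.66% + 14% + 39.75% = 65.41%.
65.41% falls short of the 80% threshold by 14.59 percentage points.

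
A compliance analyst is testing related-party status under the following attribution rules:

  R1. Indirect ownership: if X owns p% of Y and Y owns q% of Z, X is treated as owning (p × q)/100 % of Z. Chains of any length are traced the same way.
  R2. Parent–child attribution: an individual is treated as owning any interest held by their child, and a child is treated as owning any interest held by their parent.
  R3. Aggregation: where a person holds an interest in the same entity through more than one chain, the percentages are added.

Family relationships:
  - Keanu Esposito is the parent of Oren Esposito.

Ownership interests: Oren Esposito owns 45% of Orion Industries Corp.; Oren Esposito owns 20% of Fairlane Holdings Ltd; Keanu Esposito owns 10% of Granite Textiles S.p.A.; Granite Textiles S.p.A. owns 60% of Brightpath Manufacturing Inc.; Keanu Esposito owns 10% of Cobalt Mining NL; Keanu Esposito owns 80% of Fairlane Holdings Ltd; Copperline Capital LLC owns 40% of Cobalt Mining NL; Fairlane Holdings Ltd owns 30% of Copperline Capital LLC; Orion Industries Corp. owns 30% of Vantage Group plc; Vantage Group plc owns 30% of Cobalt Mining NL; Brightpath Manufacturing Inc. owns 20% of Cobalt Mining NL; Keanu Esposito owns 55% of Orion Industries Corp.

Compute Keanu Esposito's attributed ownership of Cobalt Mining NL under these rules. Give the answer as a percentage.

32.2%

By parent–child attribution (R2), Keanu Esposito is treated as also owning Oren Esposito's interest in Orion Industries Corp, giving 55% + 45% = 100%.
By parent–child attribution (R2), Keanu Esposito is treated as also owning Oren Esposito's interest in Fairlane Holdings Ltd, giving 80% + 20% = 100%.
Chain via Orion Industries Corp. → Vantage Group plc (R1): 100% × 30% × 30% = 9% of Cobalt Mining NL.
Chain via Fairlane Holdings Ltd → Copperline Capital LLC (R1): 100% × 30% × 40% = 12% of Cobalt Mining NL.
Chain via Granite Textiles S.p.A. → Brightpath Manufacturing Inc. (R1): 10% × 60% × 20% = 1.2% of Cobalt Mining NL.
Direct interest in Cobalt Mining NL: 10%.
Aggregating (R3): 9% + 12% + 1.2% + 10% = 32.2%.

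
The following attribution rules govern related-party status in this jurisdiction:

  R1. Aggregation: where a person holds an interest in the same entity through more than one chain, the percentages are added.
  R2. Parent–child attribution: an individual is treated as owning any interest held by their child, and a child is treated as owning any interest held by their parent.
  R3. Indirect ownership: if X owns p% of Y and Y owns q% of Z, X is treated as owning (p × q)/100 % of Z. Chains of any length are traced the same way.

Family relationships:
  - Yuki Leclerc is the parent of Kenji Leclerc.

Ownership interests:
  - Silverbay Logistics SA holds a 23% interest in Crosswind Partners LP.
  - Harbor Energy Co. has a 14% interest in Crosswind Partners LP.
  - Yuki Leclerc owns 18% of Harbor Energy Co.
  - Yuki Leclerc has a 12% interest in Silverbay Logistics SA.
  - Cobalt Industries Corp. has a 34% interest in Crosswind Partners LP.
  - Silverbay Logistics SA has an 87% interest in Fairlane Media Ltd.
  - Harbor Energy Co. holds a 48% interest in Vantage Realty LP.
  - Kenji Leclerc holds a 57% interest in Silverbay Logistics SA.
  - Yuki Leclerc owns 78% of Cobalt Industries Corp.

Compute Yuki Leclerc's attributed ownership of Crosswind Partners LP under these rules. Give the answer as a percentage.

By parent–child attribution (R2), Yuki Leclerc is treated as also owning Kenji Leclerc's interest in Silverbay Logistics SA, giving 12% + 57% = 69%.
Chain via Harbor Energy Co. (R3): 18% × 14% = 2.52% of Crosswind Partners LP.
Chain via Cobalt Industries Corp. (R3): 78% × 34% = 26.52% of Crosswind Partners LP.
Chain via Silverbay Logistics SA (R3): 69% × 23% = 15.87% of Crosswind Partners LP.
Aggregating (R1): 2.52% + 26.52% + 15.87% = 44.91%.

44.91%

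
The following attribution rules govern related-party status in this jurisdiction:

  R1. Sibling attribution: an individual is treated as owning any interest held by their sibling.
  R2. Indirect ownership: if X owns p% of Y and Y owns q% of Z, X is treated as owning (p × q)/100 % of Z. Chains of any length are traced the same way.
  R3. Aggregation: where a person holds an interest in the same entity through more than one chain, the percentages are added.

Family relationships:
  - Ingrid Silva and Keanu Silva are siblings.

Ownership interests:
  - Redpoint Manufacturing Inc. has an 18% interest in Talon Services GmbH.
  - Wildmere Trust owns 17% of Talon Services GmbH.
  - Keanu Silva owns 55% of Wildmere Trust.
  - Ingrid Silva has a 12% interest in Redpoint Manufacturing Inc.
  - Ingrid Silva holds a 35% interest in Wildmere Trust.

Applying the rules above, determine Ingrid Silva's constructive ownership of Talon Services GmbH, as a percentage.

17.46%

By sibling attribution (R1), Ingrid Silva is treated as also owning Keanu Silva's interest in Wildmere Trust, giving 35% + 55% = 90%.
Chain via Wildmere Trust (R2): 90% × 17% = 15.3% of Talon Services GmbH.
Chain via Redpoint Manufacturing Inc. (R2): 12% × 18% = 2.16% of Talon Services GmbH.
Aggregating (R3): 15.3% + 2.16% = 17.46%.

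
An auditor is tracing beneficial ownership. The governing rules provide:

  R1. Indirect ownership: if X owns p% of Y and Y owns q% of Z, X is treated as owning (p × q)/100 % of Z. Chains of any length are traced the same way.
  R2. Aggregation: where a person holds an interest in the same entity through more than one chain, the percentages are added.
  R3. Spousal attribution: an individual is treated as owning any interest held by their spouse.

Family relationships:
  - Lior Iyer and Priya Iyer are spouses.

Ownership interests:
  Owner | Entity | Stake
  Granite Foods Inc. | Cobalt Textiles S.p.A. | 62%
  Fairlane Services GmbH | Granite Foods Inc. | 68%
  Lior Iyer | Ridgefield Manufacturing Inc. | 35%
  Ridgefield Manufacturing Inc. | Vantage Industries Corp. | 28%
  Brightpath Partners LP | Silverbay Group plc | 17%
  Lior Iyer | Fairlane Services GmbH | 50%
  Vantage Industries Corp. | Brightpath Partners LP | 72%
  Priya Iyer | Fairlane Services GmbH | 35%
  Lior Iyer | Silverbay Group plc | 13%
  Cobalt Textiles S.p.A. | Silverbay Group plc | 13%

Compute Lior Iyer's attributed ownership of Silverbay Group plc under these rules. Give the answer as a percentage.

By spousal attribution (R3), Lior Iyer is treated as also owning Priya Iyer's interest in Fairlane Services GmbH, giving 50% + 35% = 85%.
Chain via Fairlane Services GmbH → Granite Foods Inc. → Cobalt Textiles S.p.A. (R1): 85% × 68% × 62% × 13% = 4.65868% of Silverbay Group plc.
Chain via Ridgefield Manufacturing Inc. → Vantage Industries Corp. → Brightpath Partners LP (R1): 35% × 28% × 72% × 17% = 1.19952% of Silverbay Group plc.
Direct interest in Silverbay Group plc: 13%.
Aggregating (R2): 4.65868% + 1.19952% + 13% = 18.8582%.

18.8582%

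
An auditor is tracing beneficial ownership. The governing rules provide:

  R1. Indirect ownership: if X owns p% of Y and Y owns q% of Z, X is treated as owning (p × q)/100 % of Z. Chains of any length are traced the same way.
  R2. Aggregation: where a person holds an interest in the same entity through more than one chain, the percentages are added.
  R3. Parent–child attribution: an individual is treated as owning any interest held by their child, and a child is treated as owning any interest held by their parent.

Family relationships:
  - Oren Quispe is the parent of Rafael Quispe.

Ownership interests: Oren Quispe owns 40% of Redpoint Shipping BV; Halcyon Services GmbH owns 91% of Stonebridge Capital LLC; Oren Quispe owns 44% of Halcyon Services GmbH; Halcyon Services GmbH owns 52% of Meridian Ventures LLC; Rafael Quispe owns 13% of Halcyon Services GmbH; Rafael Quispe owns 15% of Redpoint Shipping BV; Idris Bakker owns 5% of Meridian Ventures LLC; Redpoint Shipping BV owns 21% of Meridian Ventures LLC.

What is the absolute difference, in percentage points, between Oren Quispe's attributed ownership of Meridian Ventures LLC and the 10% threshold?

31.19

By parent–child attribution (R3), Oren Quispe is treated as also owning Rafael Quispe's interest in Halcyon Services GmbH, giving 44% + 13% = 57%.
By parent–child attribution (R3), Oren Quispe is treated as also owning Rafael Quispe's interest in Redpoint Shipping BV, giving 40% + 15% = 55%.
Chain via Halcyon Services GmbH (R1): 57% × 52% = 29.64% of Meridian Ventures LLC.
Chain via Redpoint Shipping BV (R1): 55% × 21% = 11.55% of Meridian Ventures LLC.
Aggregating (R2): 29.64% + 11.55% = 41.19%.
41.19% exceeds the 10% threshold by 31.19 percentage points.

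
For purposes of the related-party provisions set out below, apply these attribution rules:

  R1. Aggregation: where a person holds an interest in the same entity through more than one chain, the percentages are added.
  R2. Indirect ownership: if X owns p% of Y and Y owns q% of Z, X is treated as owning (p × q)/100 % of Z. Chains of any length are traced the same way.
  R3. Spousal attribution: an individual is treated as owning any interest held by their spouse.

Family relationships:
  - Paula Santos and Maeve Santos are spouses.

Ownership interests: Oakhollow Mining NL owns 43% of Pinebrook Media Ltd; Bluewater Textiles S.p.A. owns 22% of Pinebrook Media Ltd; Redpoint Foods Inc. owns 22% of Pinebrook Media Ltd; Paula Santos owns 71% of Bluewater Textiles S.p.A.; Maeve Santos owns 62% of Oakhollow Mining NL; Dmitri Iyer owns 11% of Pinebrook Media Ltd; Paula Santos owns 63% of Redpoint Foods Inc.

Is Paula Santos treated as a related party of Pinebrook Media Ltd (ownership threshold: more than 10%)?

Yes

By spousal attribution (R3), Paula Santos is treated as owning Maeve Santos's 62% interest in Oakhollow Mining NL.
Chain via Bluewater Textiles S.p.A. (R2): 71% × 22% = 15.62% of Pinebrook Media Ltd.
Chain via Redpoint Foods Inc. (R2): 63% × 22% = 13.86% of Pinebrook Media Ltd.
Chain via Oakhollow Mining NL (R2): 62% × 43% = 26.66% of Pinebrook Media Ltd.
Aggregating (R1): 15.62% + 13.86% + 26.66% = 56.14%.
56.14% exceeds the 10% threshold, so Paula is a related party to Pinebrook Media Ltd.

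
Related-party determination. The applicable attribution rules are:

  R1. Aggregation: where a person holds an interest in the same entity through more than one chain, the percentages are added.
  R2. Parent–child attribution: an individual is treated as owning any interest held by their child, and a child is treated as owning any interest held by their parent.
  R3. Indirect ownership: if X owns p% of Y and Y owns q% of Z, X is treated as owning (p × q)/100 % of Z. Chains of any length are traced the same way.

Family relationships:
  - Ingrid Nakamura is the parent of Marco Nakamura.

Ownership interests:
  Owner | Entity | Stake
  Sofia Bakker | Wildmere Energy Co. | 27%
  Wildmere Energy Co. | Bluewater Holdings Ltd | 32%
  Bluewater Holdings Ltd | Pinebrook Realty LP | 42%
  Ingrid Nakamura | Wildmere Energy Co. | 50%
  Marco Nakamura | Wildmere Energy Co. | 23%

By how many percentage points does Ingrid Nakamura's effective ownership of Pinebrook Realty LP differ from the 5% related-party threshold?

4.8112

By parent–child attribution (R2), Ingrid Nakamura is treated as also owning Marco Nakamura's interest in Wildmere Energy Co, giving 50% + 23% = 73%.
Chain via Wildmere Energy Co. → Bluewater Holdings Ltd (R3): 73% × 32% × 42% = 9.8112% of Pinebrook Realty LP.
9.8112% exceeds the 5% threshold by 4.8112 percentage points.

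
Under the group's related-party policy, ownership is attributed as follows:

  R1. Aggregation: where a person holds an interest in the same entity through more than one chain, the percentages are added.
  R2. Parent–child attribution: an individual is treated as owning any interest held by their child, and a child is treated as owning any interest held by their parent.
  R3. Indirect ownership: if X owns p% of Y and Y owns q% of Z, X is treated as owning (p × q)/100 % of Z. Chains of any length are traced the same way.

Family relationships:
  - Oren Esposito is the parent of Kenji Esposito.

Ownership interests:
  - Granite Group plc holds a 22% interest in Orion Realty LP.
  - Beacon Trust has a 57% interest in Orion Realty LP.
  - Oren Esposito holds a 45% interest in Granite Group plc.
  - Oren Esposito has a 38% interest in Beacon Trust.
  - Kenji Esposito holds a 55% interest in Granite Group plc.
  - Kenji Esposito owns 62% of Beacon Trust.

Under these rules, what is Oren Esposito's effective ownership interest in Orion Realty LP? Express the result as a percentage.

By parent–child attribution (R2), Oren Esposito is treated as also owning Kenji Esposito's interest in Beacon Trust, giving 38% + 62% = 100%.
By parent–child attribution (R2), Oren Esposito is treated as also owning Kenji Esposito's interest in Granite Group plc, giving 45% + 55% = 100%.
Chain via Beacon Trust (R3): 100% × 57% = 57% of Orion Realty LP.
Chain via Granite Group plc (R3): 100% × 22% = 22% of Orion Realty LP.
Aggregating (R1): 57% + 22% = 79%.

79%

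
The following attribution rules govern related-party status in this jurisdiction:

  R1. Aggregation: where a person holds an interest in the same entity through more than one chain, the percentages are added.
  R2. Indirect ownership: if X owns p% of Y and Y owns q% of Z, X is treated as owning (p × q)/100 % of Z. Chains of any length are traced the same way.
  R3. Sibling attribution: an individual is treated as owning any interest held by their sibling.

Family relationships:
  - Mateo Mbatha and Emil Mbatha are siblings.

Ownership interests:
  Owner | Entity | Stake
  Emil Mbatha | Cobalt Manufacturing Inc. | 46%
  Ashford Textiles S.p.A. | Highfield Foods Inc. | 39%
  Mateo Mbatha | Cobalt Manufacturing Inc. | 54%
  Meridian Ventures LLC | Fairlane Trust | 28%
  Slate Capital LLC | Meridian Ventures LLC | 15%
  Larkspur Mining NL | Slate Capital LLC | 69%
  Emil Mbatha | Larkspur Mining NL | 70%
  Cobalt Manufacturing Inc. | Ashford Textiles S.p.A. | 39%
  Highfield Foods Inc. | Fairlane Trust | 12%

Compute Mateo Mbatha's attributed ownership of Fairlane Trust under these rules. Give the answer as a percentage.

By sibling attribution (R3), Mateo Mbatha is treated as also owning Emil Mbatha's interest in Cobalt Manufacturing Inc, giving 54% + 46% = 100%.
By sibling attribution (R3), Mateo Mbatha is treated as owning Emil Mbatha's 70% interest in Larkspur Mining NL.
Chain via Cobalt Manufacturing Inc. → Ashford Textiles S.p.A. → Highfield Foods Inc. (R2): 100% × 39% × 39% × 12% = 1.8252% of Fairlane Trust.
Chain via Larkspur Mining NL → Slate Capital LLC → Meridian Ventures LLC (R2): 70% × 69% × 15% × 28% = 2.0286% of Fairlane Trust.
Aggregating (R1): 1.8252% + 2.0286% = 3.8538%.

3.8538%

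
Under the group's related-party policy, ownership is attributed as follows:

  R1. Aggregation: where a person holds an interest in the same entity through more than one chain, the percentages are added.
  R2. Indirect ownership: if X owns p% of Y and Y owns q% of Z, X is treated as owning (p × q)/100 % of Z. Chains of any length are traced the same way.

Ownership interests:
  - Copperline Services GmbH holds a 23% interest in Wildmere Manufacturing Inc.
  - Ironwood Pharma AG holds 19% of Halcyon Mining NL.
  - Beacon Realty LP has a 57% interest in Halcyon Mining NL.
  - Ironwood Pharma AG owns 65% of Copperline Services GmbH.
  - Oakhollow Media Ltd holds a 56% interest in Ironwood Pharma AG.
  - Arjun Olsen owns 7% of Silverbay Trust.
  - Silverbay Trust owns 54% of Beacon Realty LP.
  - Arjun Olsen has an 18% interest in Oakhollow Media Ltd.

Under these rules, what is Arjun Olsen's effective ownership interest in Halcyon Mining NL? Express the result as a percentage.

Chain via Oakhollow Media Ltd → Ironwood Pharma AG (R2): 18% × 56% × 19% = 1.9152% of Halcyon Mining NL.
Chain via Silverbay Trust → Beacon Realty LP (R2): 7% × 54% × 57% = 2.1546% of Halcyon Mining NL.
Aggregating (R1): 1.9152% + 2.1546% = 4.0698%.

4.0698%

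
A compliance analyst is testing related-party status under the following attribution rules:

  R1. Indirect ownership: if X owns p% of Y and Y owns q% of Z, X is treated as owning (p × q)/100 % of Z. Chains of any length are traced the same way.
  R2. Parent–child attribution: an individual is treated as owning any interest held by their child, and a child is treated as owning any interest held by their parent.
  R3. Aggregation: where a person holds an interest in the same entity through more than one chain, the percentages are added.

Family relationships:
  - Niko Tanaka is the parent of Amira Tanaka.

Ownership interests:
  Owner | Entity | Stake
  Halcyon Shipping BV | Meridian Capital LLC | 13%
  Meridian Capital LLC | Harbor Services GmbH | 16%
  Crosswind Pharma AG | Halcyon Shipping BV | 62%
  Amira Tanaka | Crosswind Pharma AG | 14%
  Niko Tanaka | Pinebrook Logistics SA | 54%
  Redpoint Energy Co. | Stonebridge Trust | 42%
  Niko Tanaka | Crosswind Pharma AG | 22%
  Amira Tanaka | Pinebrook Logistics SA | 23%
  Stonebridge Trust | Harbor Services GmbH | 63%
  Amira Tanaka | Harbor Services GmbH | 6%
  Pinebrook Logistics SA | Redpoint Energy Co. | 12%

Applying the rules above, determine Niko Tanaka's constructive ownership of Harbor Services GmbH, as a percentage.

8.90916%

By parent–child attribution (R2), Niko Tanaka is treated as also owning Amira Tanaka's interest in Pinebrook Logistics SA, giving 54% + 23% = 77%.
By parent–child attribution (R2), Niko Tanaka is treated as also owning Amira Tanaka's interest in Crosswind Pharma AG, giving 22% + 14% = 36%.
By parent–child attribution (R2), Niko Tanaka is treated as owning Amira Tanaka's 6% interest in Harbor Services GmbH.
Chain via Pinebrook Logistics SA → Redpoint Energy Co. → Stonebridge Trust (R1): 77% × 12% × 42% × 63% = 2.444904% of Harbor Services GmbH.
Chain via Crosswind Pharma AG → Halcyon Shipping BV → Meridian Capital LLC (R1): 36% × 62% × 13% × 16% = 0.464256% of Harbor Services GmbH.
Direct interest in Harbor Services GmbH: 6%.
Aggregating (R3): 2.444904% + 0.464256% + 6% = 8.90916%.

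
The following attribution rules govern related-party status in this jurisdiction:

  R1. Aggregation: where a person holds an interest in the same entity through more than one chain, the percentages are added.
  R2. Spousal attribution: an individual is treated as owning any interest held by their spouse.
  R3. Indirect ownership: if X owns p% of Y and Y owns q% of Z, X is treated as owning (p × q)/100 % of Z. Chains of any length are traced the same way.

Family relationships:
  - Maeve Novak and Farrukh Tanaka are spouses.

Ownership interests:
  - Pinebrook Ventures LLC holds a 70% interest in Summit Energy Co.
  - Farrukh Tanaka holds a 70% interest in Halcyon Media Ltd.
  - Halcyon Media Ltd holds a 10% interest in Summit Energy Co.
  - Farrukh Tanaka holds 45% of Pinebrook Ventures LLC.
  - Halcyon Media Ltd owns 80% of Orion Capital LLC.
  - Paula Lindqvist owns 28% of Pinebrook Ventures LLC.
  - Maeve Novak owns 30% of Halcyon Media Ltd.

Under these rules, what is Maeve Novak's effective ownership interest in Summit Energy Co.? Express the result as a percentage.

By spousal attribution (R2), Maeve Novak is treated as also owning Farrukh Tanaka's interest in Halcyon Media Ltd, giving 30% + 70% = 100%.
By spousal attribution (R2), Maeve Novak is treated as owning Farrukh Tanaka's 45% interest in Pinebrook Ventures LLC.
Chain via Halcyon Media Ltd (R3): 100% × 10% = 10% of Summit Energy Co.
Chain via Pinebrook Ventures LLC (R3): 45% × 70% = 31.5% of Summit Energy Co.
Aggregating (R1): 10% + 31.5% = 41.5%.

41.5%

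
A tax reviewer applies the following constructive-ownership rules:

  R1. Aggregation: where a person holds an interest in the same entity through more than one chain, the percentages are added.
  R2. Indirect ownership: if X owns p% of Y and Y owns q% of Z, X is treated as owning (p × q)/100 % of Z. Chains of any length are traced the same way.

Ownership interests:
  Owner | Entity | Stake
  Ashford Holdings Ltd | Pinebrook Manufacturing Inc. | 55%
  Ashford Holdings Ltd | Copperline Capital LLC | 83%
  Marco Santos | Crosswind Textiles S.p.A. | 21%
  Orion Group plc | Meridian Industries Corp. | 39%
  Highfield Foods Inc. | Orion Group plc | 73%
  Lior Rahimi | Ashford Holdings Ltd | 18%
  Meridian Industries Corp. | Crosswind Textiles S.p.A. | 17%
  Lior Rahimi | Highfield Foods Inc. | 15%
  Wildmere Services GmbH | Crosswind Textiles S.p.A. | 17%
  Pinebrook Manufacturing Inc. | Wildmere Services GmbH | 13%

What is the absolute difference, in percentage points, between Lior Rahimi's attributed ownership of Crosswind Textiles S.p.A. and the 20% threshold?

Chain via Highfield Foods Inc. → Orion Group plc → Meridian Industries Corp. (R2): 15% × 73% × 39% × 17% = 0.725985% of Crosswind Textiles S.p.A.
Chain via Ashford Holdings Ltd → Pinebrook Manufacturing Inc. → Wildmere Services GmbH (R2): 18% × 55% × 13% × 17% = 0.21879% of Crosswind Textiles S.p.A.
Aggregating (R1): 0.725985% + 0.21879% = 0.944775%.
0.944775% falls short of the 20% threshold by 19.055225 percentage points.

19.055225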